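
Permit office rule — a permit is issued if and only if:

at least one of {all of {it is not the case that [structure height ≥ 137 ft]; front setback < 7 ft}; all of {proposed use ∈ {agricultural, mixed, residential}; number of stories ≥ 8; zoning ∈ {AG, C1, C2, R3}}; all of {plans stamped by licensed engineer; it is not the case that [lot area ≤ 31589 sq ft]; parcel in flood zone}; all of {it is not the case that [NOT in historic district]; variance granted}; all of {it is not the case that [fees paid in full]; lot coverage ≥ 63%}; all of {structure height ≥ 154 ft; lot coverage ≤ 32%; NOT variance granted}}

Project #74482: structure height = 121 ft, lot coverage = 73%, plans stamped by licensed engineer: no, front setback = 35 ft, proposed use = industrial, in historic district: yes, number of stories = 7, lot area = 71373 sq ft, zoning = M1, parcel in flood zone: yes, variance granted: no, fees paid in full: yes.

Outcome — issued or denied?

Atomic conditions:
  structure height ≥ 137 ft: 121 ≥ 137 is false
  front setback < 7 ft: 35 < 7 is false
  proposed use ∈ {agricultural, mixed, residential}: industrial is not in the set → false
  number of stories ≥ 8: 7 ≥ 8 is false
  zoning ∈ {AG, C1, C2, R3}: M1 is not in the set → false
  plans stamped by licensed engineer: no → false
  lot area ≤ 31589 sq ft: 71373 ≤ 31589 is false
  parcel in flood zone: yes → true
  NOT in historic district: yes → false
  variance granted: no → false
  fees paid in full: yes → true
  lot coverage ≥ 63%: 73 ≥ 63 is true
  structure height ≥ 154 ft: 121 ≥ 154 is false
  lot coverage ≤ 32%: 73 ≤ 32 is false
  NOT variance granted: no → true
Combine:
[1.1] NOT false = true
[1] true AND false = false
[2] false AND false AND false = false
[3.2] NOT false = true
[3] false AND true AND true = false
[4.1] NOT false = true
[4] true AND false = false
[5.1] NOT true = false
[5] false AND true = false
[6] false AND false AND true = false
[root] false OR false OR false OR false OR false OR false = false
Overall: false → denied

Denied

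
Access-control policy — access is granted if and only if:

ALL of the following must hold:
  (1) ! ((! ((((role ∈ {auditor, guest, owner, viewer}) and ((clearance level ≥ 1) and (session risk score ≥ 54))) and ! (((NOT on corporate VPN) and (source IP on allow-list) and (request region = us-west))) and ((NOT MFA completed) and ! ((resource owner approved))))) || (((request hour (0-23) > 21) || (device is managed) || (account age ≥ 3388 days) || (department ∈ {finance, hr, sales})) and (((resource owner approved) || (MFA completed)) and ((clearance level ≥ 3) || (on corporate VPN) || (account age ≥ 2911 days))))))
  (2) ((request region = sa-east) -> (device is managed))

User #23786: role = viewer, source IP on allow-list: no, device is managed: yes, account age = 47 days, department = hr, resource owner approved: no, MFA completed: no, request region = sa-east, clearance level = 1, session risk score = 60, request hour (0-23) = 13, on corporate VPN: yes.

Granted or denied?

Granted

Atomic conditions:
  role ∈ {auditor, guest, owner, viewer}: viewer is in the set → true
  clearance level ≥ 1: 1 ≥ 1 is true
  session risk score ≥ 54: 60 ≥ 54 is true
  NOT on corporate VPN: yes → false
  source IP on allow-list: no → false
  request region = us-west: sa-east == us-west is false
  NOT MFA completed: no → true
  resource owner approved: no → false
  request hour (0-23) > 21: 13 > 21 is false
  device is managed: yes → true
  account age ≥ 3388 days: 47 ≥ 3388 is false
  department ∈ {finance, hr, sales}: hr is in the set → true
  MFA completed: no → false
  clearance level ≥ 3: 1 ≥ 3 is false
  on corporate VPN: yes → true
  account age ≥ 2911 days: 47 ≥ 2911 is false
  request region = sa-east: sa-east == sa-east is true
Combine:
[1.1.1.1.1.2] true AND true = true
[1.1.1.1.1] true AND true = true
[1.1.1.1.2.1] false AND false AND false = false
[1.1.1.1.2] NOT false = true
[1.1.1.1.3.2] NOT false = true
[1.1.1.1.3] true AND true = true
[1.1.1.1] true AND true AND true = true
[1.1.1] NOT true = false
[1.1.2.1] false OR true OR false OR true = true
[1.1.2.2.1] false OR false = false
[1.1.2.2.2] false OR true OR false = true
[1.1.2.2] false AND true = false
[1.1.2] true AND false = false
[1.1] false OR false = false
[1] NOT false = true
[2] true → true = true
[root] true AND true = true
Overall: true → granted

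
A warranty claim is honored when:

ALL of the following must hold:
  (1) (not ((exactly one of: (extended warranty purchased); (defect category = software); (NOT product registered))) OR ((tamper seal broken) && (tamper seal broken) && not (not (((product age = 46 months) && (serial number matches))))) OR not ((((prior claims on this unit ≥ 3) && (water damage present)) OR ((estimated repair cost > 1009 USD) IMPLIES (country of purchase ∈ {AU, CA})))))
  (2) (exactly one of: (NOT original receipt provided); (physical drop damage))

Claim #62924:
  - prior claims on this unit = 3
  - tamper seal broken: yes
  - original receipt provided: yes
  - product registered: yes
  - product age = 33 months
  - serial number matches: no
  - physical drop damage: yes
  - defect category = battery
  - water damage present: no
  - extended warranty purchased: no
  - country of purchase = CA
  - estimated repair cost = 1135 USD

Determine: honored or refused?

Honored

Atomic conditions:
  extended warranty purchased: no → false
  defect category = software: battery == software is false
  NOT product registered: yes → false
  tamper seal broken: yes → true
  product age = 46 months: 33 == 46 is false
  serial number matches: no → false
  prior claims on this unit ≥ 3: 3 ≥ 3 is true
  water damage present: no → false
  estimated repair cost > 1009 USD: 1135 > 1009 is true
  country of purchase ∈ {AU, CA}: CA is in the set → true
  NOT original receipt provided: yes → false
  physical drop damage: yes → true
Combine:
[1.1.1] exactly-one(false, false, false) = false
[1.1] NOT false = true
[1.2.3.1.1] false AND false = false
[1.2.3.1] NOT false = true
[1.2.3] NOT true = false
[1.2] true AND true AND false = false
[1.3.1.1] true AND false = false
[1.3.1.2] true → true = true
[1.3.1] false OR true = true
[1.3] NOT true = false
[1] true OR false OR false = true
[2] exactly-one(false, true) = true
[root] true AND true = true
Overall: true → honored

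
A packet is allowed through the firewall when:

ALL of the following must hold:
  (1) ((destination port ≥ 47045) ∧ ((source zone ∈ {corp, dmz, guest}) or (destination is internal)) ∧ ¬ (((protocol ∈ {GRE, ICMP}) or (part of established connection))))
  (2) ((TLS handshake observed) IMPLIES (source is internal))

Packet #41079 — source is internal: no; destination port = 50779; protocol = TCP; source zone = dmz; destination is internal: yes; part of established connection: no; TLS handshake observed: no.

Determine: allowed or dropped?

Atomic conditions:
  destination port ≥ 47045: 50779 ≥ 47045 is true
  source zone ∈ {corp, dmz, guest}: dmz is in the set → true
  destination is internal: yes → true
  protocol ∈ {GRE, ICMP}: TCP is not in the set → false
  part of established connection: no → false
  TLS handshake observed: no → false
  source is internal: no → false
Combine:
[1.2] true OR true = true
[1.3.1] false OR false = false
[1.3] NOT false = true
[1] true AND true AND true = true
[2] false → false (antecedent false ⇒ implication holds) = true
[root] true AND true = true
Overall: true → allowed

Allowed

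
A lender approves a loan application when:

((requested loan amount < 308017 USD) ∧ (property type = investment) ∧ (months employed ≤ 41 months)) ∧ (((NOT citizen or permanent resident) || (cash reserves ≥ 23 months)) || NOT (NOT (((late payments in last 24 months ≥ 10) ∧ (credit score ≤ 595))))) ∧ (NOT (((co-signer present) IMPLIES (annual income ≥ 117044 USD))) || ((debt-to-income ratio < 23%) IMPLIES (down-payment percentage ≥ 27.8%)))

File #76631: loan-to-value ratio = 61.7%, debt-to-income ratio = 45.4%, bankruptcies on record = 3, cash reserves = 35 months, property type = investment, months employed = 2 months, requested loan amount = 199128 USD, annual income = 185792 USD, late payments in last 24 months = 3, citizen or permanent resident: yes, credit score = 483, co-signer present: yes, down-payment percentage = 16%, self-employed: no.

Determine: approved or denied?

Approved

Atomic conditions:
  requested loan amount < 308017 USD: 199128 < 308017 is true
  property type = investment: investment == investment is true
  months employed ≤ 41 months: 2 ≤ 41 is true
  NOT citizen or permanent resident: yes → false
  cash reserves ≥ 23 months: 35 ≥ 23 is true
  late payments in last 24 months ≥ 10: 3 ≥ 10 is false
  credit score ≤ 595: 483 ≤ 595 is true
  co-signer present: yes → true
  annual income ≥ 117044 USD: 185792 ≥ 117044 is true
  debt-to-income ratio < 23%: 45.4 < 23 is false
  down-payment percentage ≥ 27.8%: 16 ≥ 27.8 is false
Combine:
[1] true AND true AND true = true
[2.1] false OR true = true
[2.2.1.1] false AND true = false
[2.2.1] NOT false = true
[2.2] NOT true = false
[2] true OR false = true
[3.1.1] true → true = true
[3.1] NOT true = false
[3.2] false → false (antecedent false ⇒ implication holds) = true
[3] false OR true = true
[root] true AND true AND true = true
Overall: true → approved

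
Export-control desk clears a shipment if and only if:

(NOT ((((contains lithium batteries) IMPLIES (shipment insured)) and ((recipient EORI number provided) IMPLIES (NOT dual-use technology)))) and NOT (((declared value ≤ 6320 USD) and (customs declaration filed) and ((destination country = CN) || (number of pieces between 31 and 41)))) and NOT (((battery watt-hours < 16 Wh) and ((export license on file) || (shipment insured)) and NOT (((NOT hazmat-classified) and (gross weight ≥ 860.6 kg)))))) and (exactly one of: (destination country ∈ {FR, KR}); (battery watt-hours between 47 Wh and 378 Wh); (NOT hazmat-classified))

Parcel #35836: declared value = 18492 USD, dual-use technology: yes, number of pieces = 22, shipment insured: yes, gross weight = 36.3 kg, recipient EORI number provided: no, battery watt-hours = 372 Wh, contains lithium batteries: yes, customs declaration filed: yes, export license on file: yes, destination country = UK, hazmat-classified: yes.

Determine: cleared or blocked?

Blocked

Atomic conditions:
  contains lithium batteries: yes → true
  shipment insured: yes → true
  recipient EORI number provided: no → false
  NOT dual-use technology: yes → false
  declared value ≤ 6320 USD: 18492 ≤ 6320 is false
  customs declaration filed: yes → true
  destination country = CN: UK == CN is false
  number of pieces between 31 and 41: 22 in [31, 41] is false
  battery watt-hours < 16 Wh: 372 < 16 is false
  export license on file: yes → true
  NOT hazmat-classified: yes → false
  gross weight ≥ 860.6 kg: 36.3 ≥ 860.6 is false
  destination country ∈ {FR, KR}: UK is not in the set → false
  battery watt-hours between 47 Wh and 378 Wh: 372 in [47, 378] is true
Combine:
[1.1.1.1] true → true = true
[1.1.1.2] false → false (antecedent false ⇒ implication holds) = true
[1.1.1] true AND true = true
[1.1] NOT true = false
[1.2.1.3] false OR false = false
[1.2.1] false AND true AND false = false
[1.2] NOT false = true
[1.3.1.2] true OR true = true
[1.3.1.3.1] false AND false = false
[1.3.1.3] NOT false = true
[1.3.1] false AND true AND true = false
[1.3] NOT false = true
[1] false AND true AND true = false
[2] exactly-one(false, true, false) = true
[root] false AND true = false
Overall: false → blocked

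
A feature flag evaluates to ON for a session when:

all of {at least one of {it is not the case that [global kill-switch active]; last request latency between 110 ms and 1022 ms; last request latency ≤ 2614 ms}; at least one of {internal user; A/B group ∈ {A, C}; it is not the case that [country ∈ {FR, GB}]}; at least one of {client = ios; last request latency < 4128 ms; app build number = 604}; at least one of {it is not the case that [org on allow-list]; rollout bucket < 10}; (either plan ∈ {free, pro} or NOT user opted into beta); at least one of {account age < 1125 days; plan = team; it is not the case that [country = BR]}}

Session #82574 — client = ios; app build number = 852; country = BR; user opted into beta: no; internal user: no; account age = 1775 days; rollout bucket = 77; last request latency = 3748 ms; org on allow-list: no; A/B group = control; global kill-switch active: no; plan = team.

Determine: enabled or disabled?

Enabled

Atomic conditions:
  global kill-switch active: no → false
  last request latency between 110 ms and 1022 ms: 3748 in [110, 1022] is false
  last request latency ≤ 2614 ms: 3748 ≤ 2614 is false
  internal user: no → false
  A/B group ∈ {A, C}: control is not in the set → false
  country ∈ {FR, GB}: BR is not in the set → false
  client = ios: ios == ios is true
  last request latency < 4128 ms: 3748 < 4128 is true
  app build number = 604: 852 == 604 is false
  org on allow-list: no → false
  rollout bucket < 10: 77 < 10 is false
  plan ∈ {free, pro}: team is not in the set → false
  NOT user opted into beta: no → true
  account age < 1125 days: 1775 < 1125 is false
  plan = team: team == team is true
  country = BR: BR == BR is true
Combine:
[1.1] NOT false = true
[1] true OR false OR false = true
[2.3] NOT false = true
[2] false OR false OR true = true
[3] true OR true OR false = true
[4.1] NOT false = true
[4] true OR false = true
[5] false OR true = true
[6.3] NOT true = false
[6] false OR true OR false = true
[root] true AND true AND true AND true AND true AND true = true
Overall: true → enabled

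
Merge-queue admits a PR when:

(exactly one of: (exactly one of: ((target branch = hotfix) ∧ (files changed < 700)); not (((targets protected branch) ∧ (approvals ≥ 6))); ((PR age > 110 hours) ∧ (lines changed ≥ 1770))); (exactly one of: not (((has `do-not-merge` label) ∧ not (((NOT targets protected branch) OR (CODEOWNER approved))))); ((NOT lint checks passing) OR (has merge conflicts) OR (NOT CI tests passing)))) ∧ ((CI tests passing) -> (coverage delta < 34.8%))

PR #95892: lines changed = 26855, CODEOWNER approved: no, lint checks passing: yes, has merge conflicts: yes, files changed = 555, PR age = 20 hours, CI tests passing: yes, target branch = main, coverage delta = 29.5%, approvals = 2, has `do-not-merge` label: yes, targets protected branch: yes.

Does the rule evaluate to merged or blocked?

Blocked

Atomic conditions:
  target branch = hotfix: main == hotfix is false
  files changed < 700: 555 < 700 is true
  targets protected branch: yes → true
  approvals ≥ 6: 2 ≥ 6 is false
  PR age > 110 hours: 20 > 110 is false
  lines changed ≥ 1770: 26855 ≥ 1770 is true
  has `do-not-merge` label: yes → true
  NOT targets protected branch: yes → false
  CODEOWNER approved: no → false
  NOT lint checks passing: yes → false
  has merge conflicts: yes → true
  NOT CI tests passing: yes → false
  CI tests passing: yes → true
  coverage delta < 34.8%: 29.5 < 34.8 is true
Combine:
[1.1.1] false AND true = false
[1.1.2.1] true AND false = false
[1.1.2] NOT false = true
[1.1.3] false AND true = false
[1.1] exactly-one(false, true, false) = true
[1.2.1.1.2.1] false OR false = false
[1.2.1.1.2] NOT false = true
[1.2.1.1] true AND true = true
[1.2.1] NOT true = false
[1.2.2] false OR true OR false = true
[1.2] exactly-one(false, true) = true
[1] exactly-one(true, true) = false
[2] true → true = true
[root] false AND true = false
Overall: false → blocked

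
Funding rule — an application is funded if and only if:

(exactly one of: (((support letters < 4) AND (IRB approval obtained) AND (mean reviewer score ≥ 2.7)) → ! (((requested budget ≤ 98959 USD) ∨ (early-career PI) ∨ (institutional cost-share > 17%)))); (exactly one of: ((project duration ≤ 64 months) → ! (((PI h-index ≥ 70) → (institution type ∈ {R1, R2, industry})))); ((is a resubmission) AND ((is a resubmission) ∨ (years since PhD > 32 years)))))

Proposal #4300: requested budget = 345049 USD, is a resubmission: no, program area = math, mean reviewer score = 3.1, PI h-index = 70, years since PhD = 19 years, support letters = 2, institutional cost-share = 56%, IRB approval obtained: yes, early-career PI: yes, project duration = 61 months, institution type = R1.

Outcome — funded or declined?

Atomic conditions:
  support letters < 4: 2 < 4 is true
  IRB approval obtained: yes → true
  mean reviewer score ≥ 2.7: 3.1 ≥ 2.7 is true
  requested budget ≤ 98959 USD: 345049 ≤ 98959 is false
  early-career PI: yes → true
  institutional cost-share > 17%: 56 > 17 is true
  project duration ≤ 64 months: 61 ≤ 64 is true
  PI h-index ≥ 70: 70 ≥ 70 is true
  institution type ∈ {R1, R2, industry}: R1 is in the set → true
  is a resubmission: no → false
  years since PhD > 32 years: 19 > 32 is false
Combine:
[1.1] true AND true AND true = true
[1.2.1] false OR true OR true = true
[1.2] NOT true = false
[1] true → false = false
[2.1.2.1] true → true = true
[2.1.2] NOT true = false
[2.1] true → false = false
[2.2.2] false OR false = false
[2.2] false AND false = false
[2] exactly-one(false, false) = false
[root] exactly-one(false, false) = false
Overall: false → declined

Declined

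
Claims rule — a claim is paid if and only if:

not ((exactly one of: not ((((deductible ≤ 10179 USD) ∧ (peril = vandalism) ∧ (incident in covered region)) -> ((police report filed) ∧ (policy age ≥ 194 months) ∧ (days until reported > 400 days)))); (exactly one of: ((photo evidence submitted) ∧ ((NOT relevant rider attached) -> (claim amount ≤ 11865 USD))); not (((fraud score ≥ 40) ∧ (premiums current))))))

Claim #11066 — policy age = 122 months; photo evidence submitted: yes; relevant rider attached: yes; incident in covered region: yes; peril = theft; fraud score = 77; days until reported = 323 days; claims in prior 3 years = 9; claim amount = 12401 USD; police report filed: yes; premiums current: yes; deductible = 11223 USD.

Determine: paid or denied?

Atomic conditions:
  deductible ≤ 10179 USD: 11223 ≤ 10179 is false
  peril = vandalism: theft == vandalism is false
  incident in covered region: yes → true
  police report filed: yes → true
  policy age ≥ 194 months: 122 ≥ 194 is false
  days until reported > 400 days: 323 > 400 is false
  photo evidence submitted: yes → true
  NOT relevant rider attached: yes → false
  claim amount ≤ 11865 USD: 12401 ≤ 11865 is false
  fraud score ≥ 40: 77 ≥ 40 is true
  premiums current: yes → true
Combine:
[1.1.1.1] false AND false AND true = false
[1.1.1.2] true AND false AND false = false
[1.1.1] false → false (antecedent false ⇒ implication holds) = true
[1.1] NOT true = false
[1.2.1.2] false → false (antecedent false ⇒ implication holds) = true
[1.2.1] true AND true = true
[1.2.2.1] true AND true = true
[1.2.2] NOT true = false
[1.2] exactly-one(true, false) = true
[1] exactly-one(false, true) = true
[root] NOT true = false
Overall: false → denied

Denied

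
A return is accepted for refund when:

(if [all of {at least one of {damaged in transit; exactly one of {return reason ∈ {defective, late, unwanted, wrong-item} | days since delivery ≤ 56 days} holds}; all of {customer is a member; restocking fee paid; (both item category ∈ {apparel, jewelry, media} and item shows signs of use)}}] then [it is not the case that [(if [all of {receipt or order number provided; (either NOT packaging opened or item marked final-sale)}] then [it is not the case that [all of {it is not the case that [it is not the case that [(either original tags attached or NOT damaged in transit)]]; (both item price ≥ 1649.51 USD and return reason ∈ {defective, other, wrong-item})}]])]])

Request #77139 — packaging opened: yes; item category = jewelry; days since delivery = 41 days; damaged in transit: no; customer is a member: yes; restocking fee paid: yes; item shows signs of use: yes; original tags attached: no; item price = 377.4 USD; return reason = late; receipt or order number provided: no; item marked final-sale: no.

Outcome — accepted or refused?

Accepted

Atomic conditions:
  damaged in transit: no → false
  return reason ∈ {defective, late, unwanted, wrong-item}: late is in the set → true
  days since delivery ≤ 56 days: 41 ≤ 56 is true
  customer is a member: yes → true
  restocking fee paid: yes → true
  item category ∈ {apparel, jewelry, media}: jewelry is in the set → true
  item shows signs of use: yes → true
  receipt or order number provided: no → false
  NOT packaging opened: yes → false
  item marked final-sale: no → false
  original tags attached: no → false
  NOT damaged in transit: no → true
  item price ≥ 1649.51 USD: 377.4 ≥ 1649.51 is false
  return reason ∈ {defective, other, wrong-item}: late is not in the set → false
Combine:
[1.1.2] exactly-one(true, true) = false
[1.1] false OR false = false
[1.2.3] true AND true = true
[1.2] true AND true AND true = true
[1] false AND true = false
[2.1.1.2] false OR false = false
[2.1.1] false AND false = false
[2.1.2.1.1.1.1] false OR true = true
[2.1.2.1.1.1] NOT true = false
[2.1.2.1.1] NOT false = true
[2.1.2.1.2] false AND false = false
[2.1.2.1] true AND false = false
[2.1.2] NOT false = true
[2.1] false → true (antecedent false ⇒ implication holds) = true
[2] NOT true = false
[root] false → false (antecedent false ⇒ implication holds) = true
Overall: true → accepted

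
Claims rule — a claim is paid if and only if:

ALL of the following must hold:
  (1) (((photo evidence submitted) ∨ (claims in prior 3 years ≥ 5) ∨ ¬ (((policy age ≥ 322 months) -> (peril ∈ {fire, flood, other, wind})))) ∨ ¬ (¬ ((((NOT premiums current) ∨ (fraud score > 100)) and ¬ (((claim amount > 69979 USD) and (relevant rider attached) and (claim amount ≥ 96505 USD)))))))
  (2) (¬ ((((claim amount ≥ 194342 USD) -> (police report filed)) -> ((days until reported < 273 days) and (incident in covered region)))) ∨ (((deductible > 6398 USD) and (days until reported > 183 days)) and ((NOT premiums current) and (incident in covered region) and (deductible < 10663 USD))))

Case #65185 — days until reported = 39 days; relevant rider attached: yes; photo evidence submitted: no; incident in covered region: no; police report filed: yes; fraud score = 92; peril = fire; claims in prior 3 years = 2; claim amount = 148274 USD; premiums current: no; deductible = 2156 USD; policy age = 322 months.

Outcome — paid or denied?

Atomic conditions:
  photo evidence submitted: no → false
  claims in prior 3 years ≥ 5: 2 ≥ 5 is false
  policy age ≥ 322 months: 322 ≥ 322 is true
  peril ∈ {fire, flood, other, wind}: fire is in the set → true
  NOT premiums current: no → true
  fraud score > 100: 92 > 100 is false
  claim amount > 69979 USD: 148274 > 69979 is true
  relevant rider attached: yes → true
  claim amount ≥ 96505 USD: 148274 ≥ 96505 is true
  claim amount ≥ 194342 USD: 148274 ≥ 194342 is false
  police report filed: yes → true
  days until reported < 273 days: 39 < 273 is true
  incident in covered region: no → false
  deductible > 6398 USD: 2156 > 6398 is false
  days until reported > 183 days: 39 > 183 is false
  deductible < 10663 USD: 2156 < 10663 is true
Combine:
[1.1.3.1] true → true = true
[1.1.3] NOT true = false
[1.1] false OR false OR false = false
[1.2.1.1.1] true OR false = true
[1.2.1.1.2.1] true AND true AND true = true
[1.2.1.1.2] NOT true = false
[1.2.1.1] true AND false = false
[1.2.1] NOT false = true
[1.2] NOT true = false
[1] false OR false = false
[2.1.1.1] false → true (antecedent false ⇒ implication holds) = true
[2.1.1.2] true AND false = false
[2.1.1] true → false = false
[2.1] NOT false = true
[2.2.1] false AND false = false
[2.2.2] true AND false AND true = false
[2.2] false AND false = false
[2] true OR false = true
[root] false AND true = false
Overall: false → denied

Denied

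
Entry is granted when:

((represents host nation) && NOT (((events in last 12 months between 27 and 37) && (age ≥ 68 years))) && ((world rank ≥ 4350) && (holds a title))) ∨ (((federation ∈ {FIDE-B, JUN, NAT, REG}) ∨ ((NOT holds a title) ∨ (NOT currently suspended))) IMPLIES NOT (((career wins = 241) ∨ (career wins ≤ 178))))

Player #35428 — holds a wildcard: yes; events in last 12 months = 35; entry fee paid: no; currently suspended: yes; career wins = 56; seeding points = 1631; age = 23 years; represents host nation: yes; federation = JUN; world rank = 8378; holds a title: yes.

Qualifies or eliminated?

Atomic conditions:
  represents host nation: yes → true
  events in last 12 months between 27 and 37: 35 in [27, 37] is true
  age ≥ 68 years: 23 ≥ 68 is false
  world rank ≥ 4350: 8378 ≥ 4350 is true
  holds a title: yes → true
  federation ∈ {FIDE-B, JUN, NAT, REG}: JUN is in the set → true
  NOT holds a title: yes → false
  NOT currently suspended: yes → false
  career wins = 241: 56 == 241 is false
  career wins ≤ 178: 56 ≤ 178 is true
Combine:
[1.2.1] true AND false = false
[1.2] NOT false = true
[1.3] true AND true = true
[1] true AND true AND true = true
[2.1.2] false OR false = false
[2.1] true OR false = true
[2.2.1] false OR true = true
[2.2] NOT true = false
[2] true → false = false
[root] true OR false = true
Overall: true → qualifies

Qualifies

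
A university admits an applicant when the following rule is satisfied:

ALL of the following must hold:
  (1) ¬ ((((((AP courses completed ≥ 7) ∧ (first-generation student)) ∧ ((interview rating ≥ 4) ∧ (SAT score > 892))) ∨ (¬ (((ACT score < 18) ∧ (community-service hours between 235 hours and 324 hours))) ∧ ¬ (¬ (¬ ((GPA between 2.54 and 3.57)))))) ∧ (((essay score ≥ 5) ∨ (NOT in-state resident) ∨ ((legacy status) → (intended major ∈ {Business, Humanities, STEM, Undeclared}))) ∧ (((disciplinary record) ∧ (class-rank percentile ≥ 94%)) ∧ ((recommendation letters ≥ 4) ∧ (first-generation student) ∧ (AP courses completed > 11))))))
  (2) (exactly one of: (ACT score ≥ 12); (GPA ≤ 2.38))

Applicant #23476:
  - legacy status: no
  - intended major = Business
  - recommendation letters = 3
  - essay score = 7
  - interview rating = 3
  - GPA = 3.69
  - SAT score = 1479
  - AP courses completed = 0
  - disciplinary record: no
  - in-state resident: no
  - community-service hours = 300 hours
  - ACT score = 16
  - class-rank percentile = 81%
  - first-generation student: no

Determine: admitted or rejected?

Admitted

Atomic conditions:
  AP courses completed ≥ 7: 0 ≥ 7 is false
  first-generation student: no → false
  interview rating ≥ 4: 3 ≥ 4 is false
  SAT score > 892: 1479 > 892 is true
  ACT score < 18: 16 < 18 is true
  community-service hours between 235 hours and 324 hours: 300 in [235, 324] is true
  GPA between 2.54 and 3.57: 3.69 in [2.54, 3.57] is false
  essay score ≥ 5: 7 ≥ 5 is true
  NOT in-state resident: no → true
  legacy status: no → false
  intended major ∈ {Business, Humanities, STEM, Undeclared}: Business is in the set → true
  disciplinary record: no → false
  class-rank percentile ≥ 94%: 81 ≥ 94 is false
  recommendation letters ≥ 4: 3 ≥ 4 is false
  AP courses completed > 11: 0 > 11 is false
  ACT score ≥ 12: 16 ≥ 12 is true
  GPA ≤ 2.38: 3.69 ≤ 2.38 is false
Combine:
[1.1.1.1.1] false AND false = false
[1.1.1.1.2] false AND true = false
[1.1.1.1] false AND false = false
[1.1.1.2.1.1] true AND true = true
[1.1.1.2.1] NOT true = false
[1.1.1.2.2.1.1] NOT false = true
[1.1.1.2.2.1] NOT true = false
[1.1.1.2.2] NOT false = true
[1.1.1.2] false AND true = false
[1.1.1] false OR false = false
[1.1.2.1.3] false → true (antecedent false ⇒ implication holds) = true
[1.1.2.1] true OR true OR true = true
[1.1.2.2.1] false AND false = false
[1.1.2.2.2] false AND false AND false = false
[1.1.2.2] false AND false = false
[1.1.2] true AND false = false
[1.1] false AND false = false
[1] NOT false = true
[2] exactly-one(true, false) = true
[root] true AND true = true
Overall: true → admitted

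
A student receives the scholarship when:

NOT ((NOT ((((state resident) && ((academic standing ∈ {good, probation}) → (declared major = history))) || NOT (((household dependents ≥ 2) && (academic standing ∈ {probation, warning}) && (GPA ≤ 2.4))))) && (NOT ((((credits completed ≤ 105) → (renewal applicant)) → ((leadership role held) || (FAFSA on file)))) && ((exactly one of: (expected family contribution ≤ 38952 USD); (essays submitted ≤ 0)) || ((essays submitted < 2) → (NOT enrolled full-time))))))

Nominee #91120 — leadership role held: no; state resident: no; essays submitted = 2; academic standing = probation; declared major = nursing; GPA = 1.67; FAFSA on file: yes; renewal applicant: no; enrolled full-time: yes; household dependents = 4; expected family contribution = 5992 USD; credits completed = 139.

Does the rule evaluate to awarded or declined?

Awarded

Atomic conditions:
  state resident: no → false
  academic standing ∈ {good, probation}: probation is in the set → true
  declared major = history: nursing == history is false
  household dependents ≥ 2: 4 ≥ 2 is true
  academic standing ∈ {probation, warning}: probation is in the set → true
  GPA ≤ 2.4: 1.67 ≤ 2.4 is true
  credits completed ≤ 105: 139 ≤ 105 is false
  renewal applicant: no → false
  leadership role held: no → false
  FAFSA on file: yes → true
  expected family contribution ≤ 38952 USD: 5992 ≤ 38952 is true
  essays submitted ≤ 0: 2 ≤ 0 is false
  essays submitted < 2: 2 < 2 is false
  NOT enrolled full-time: yes → false
Combine:
[1.1.1.1.2] true → false = false
[1.1.1.1] false AND false = false
[1.1.1.2.1] true AND true AND true = true
[1.1.1.2] NOT true = false
[1.1.1] false OR false = false
[1.1] NOT false = true
[1.2.1.1.1] false → false (antecedent false ⇒ implication holds) = true
[1.2.1.1.2] false OR true = true
[1.2.1.1] true → true = true
[1.2.1] NOT true = false
[1.2.2.1] exactly-one(true, false) = true
[1.2.2.2] false → false (antecedent false ⇒ implication holds) = true
[1.2.2] true OR true = true
[1.2] false AND true = false
[1] true AND false = false
[root] NOT false = true
Overall: true → awarded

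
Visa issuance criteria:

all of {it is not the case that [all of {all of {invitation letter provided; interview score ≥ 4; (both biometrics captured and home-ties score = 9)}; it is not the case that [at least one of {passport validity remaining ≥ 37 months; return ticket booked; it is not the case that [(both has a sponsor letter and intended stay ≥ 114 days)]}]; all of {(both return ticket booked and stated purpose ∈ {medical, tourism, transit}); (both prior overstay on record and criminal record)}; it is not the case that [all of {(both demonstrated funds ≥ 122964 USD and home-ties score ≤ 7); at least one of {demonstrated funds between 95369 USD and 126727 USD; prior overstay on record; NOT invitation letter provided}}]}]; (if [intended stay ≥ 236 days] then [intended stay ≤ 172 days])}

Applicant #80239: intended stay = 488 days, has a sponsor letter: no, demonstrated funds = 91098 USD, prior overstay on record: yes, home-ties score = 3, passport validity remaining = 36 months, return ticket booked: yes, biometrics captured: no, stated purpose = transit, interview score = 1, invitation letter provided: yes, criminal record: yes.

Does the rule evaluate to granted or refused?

Refused

Atomic conditions:
  invitation letter provided: yes → true
  interview score ≥ 4: 1 ≥ 4 is false
  biometrics captured: no → false
  home-ties score = 9: 3 == 9 is false
  passport validity remaining ≥ 37 months: 36 ≥ 37 is false
  return ticket booked: yes → true
  has a sponsor letter: no → false
  intended stay ≥ 114 days: 488 ≥ 114 is true
  stated purpose ∈ {medical, tourism, transit}: transit is in the set → true
  prior overstay on record: yes → true
  criminal record: yes → true
  demonstrated funds ≥ 122964 USD: 91098 ≥ 122964 is false
  home-ties score ≤ 7: 3 ≤ 7 is true
  demonstrated funds between 95369 USD and 126727 USD: 91098 in [95369, 126727] is false
  NOT invitation letter provided: yes → false
  intended stay ≥ 236 days: 488 ≥ 236 is true
  intended stay ≤ 172 days: 488 ≤ 172 is false
Combine:
[1.1.1.3] false AND false = false
[1.1.1] true AND false AND false = false
[1.1.2.1.3.1] false AND true = false
[1.1.2.1.3] NOT false = true
[1.1.2.1] false OR true OR true = true
[1.1.2] NOT true = false
[1.1.3.1] true AND true = true
[1.1.3.2] true AND true = true
[1.1.3] true AND true = true
[1.1.4.1.1] false AND true = false
[1.1.4.1.2] false OR true OR false = true
[1.1.4.1] false AND true = false
[1.1.4] NOT false = true
[1.1] false AND false AND true AND true = false
[1] NOT false = true
[2] true → false = false
[root] true AND false = false
Overall: false → refused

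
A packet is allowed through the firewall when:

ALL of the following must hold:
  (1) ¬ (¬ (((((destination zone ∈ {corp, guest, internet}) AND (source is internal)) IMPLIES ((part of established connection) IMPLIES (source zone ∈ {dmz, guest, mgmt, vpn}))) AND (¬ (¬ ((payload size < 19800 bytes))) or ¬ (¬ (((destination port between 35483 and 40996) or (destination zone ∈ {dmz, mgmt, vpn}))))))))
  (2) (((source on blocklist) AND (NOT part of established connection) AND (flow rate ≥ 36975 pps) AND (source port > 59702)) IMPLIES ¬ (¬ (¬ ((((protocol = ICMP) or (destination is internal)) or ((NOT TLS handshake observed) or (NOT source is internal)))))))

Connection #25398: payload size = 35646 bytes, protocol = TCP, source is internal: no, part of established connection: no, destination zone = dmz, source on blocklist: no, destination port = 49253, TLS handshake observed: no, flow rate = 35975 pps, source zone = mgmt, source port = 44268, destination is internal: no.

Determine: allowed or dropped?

Allowed

Atomic conditions:
  destination zone ∈ {corp, guest, internet}: dmz is not in the set → false
  source is internal: no → false
  part of established connection: no → false
  source zone ∈ {dmz, guest, mgmt, vpn}: mgmt is in the set → true
  payload size < 19800 bytes: 35646 < 19800 is false
  destination port between 35483 and 40996: 49253 in [35483, 40996] is false
  destination zone ∈ {dmz, mgmt, vpn}: dmz is in the set → true
  source on blocklist: no → false
  NOT part of established connection: no → true
  flow rate ≥ 36975 pps: 35975 ≥ 36975 is false
  source port > 59702: 44268 > 59702 is false
  protocol = ICMP: TCP == ICMP is false
  destination is internal: no → false
  NOT TLS handshake observed: no → true
  NOT source is internal: no → true
Combine:
[1.1.1.1.1] false AND false = false
[1.1.1.1.2] false → true (antecedent false ⇒ implication holds) = true
[1.1.1.1] false → true (antecedent false ⇒ implication holds) = true
[1.1.1.2.1.1] NOT false = true
[1.1.1.2.1] NOT true = false
[1.1.1.2.2.1.1] false OR true = true
[1.1.1.2.2.1] NOT true = false
[1.1.1.2.2] NOT false = true
[1.1.1.2] false OR true = true
[1.1.1] true AND true = true
[1.1] NOT true = false
[1] NOT false = true
[2.1] false AND true AND false AND false = false
[2.2.1.1.1.1] false OR false = false
[2.2.1.1.1.2] true OR true = true
[2.2.1.1.1] false OR true = true
[2.2.1.1] NOT true = false
[2.2.1] NOT false = true
[2.2] NOT true = false
[2] false → false (antecedent false ⇒ implication holds) = true
[root] true AND true = true
Overall: true → allowed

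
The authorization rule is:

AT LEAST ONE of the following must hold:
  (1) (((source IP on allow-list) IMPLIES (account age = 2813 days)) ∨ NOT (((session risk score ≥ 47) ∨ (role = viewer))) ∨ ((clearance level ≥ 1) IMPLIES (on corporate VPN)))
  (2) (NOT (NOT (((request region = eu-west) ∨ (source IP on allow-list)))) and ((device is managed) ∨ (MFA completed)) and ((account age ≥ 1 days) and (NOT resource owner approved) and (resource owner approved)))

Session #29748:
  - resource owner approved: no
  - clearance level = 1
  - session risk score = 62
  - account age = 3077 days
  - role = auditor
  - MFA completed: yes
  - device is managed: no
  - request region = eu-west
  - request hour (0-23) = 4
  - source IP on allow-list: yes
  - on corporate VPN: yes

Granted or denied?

Atomic conditions:
  source IP on allow-list: yes → true
  account age = 2813 days: 3077 == 2813 is false
  session risk score ≥ 47: 62 ≥ 47 is true
  role = viewer: auditor == viewer is false
  clearance level ≥ 1: 1 ≥ 1 is true
  on corporate VPN: yes → true
  request region = eu-west: eu-west == eu-west is true
  device is managed: no → false
  MFA completed: yes → true
  account age ≥ 1 days: 3077 ≥ 1 is true
  NOT resource owner approved: no → true
  resource owner approved: no → false
Combine:
[1.1] true → false = false
[1.2.1] true OR false = true
[1.2] NOT true = false
[1.3] true → true = true
[1] false OR false OR true = true
[2.1.1.1] true OR true = true
[2.1.1] NOT true = false
[2.1] NOT false = true
[2.2] false OR true = true
[2.3] true AND true AND false = false
[2] true AND true AND false = false
[root] true OR false = true
Overall: true → granted

Granted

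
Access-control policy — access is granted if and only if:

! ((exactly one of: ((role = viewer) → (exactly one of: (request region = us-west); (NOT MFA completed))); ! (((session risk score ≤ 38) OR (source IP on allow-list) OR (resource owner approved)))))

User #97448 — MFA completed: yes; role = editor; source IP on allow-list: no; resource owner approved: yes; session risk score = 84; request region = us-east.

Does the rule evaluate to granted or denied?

Atomic conditions:
  role = viewer: editor == viewer is false
  request region = us-west: us-east == us-west is false
  NOT MFA completed: yes → false
  session risk score ≤ 38: 84 ≤ 38 is false
  source IP on allow-list: no → false
  resource owner approved: yes → true
Combine:
[1.1.2] exactly-one(false, false) = false
[1.1] false → false (antecedent false ⇒ implication holds) = true
[1.2.1] false OR false OR true = true
[1.2] NOT true = false
[1] exactly-one(true, false) = true
[root] NOT true = false
Overall: false → denied

Denied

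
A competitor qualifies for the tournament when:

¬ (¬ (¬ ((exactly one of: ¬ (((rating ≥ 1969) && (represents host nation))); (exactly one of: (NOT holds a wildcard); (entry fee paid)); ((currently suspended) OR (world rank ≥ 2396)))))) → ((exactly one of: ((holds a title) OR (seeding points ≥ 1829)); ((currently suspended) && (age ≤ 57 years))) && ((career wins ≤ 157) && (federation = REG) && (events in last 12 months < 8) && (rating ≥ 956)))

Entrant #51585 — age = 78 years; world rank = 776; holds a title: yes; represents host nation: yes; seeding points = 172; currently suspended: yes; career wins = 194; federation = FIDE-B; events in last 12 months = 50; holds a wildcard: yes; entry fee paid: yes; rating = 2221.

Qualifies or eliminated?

Atomic conditions:
  rating ≥ 1969: 2221 ≥ 1969 is true
  represents host nation: yes → true
  NOT holds a wildcard: yes → false
  entry fee paid: yes → true
  currently suspended: yes → true
  world rank ≥ 2396: 776 ≥ 2396 is false
  holds a title: yes → true
  seeding points ≥ 1829: 172 ≥ 1829 is false
  age ≤ 57 years: 78 ≤ 57 is false
  career wins ≤ 157: 194 ≤ 157 is false
  federation = REG: FIDE-B == REG is false
  events in last 12 months < 8: 50 < 8 is false
  rating ≥ 956: 2221 ≥ 956 is true
Combine:
[1.1.1.1.1.1] true AND true = true
[1.1.1.1.1] NOT true = false
[1.1.1.1.2] exactly-one(false, true) = true
[1.1.1.1.3] true OR false = true
[1.1.1.1] exactly-one(false, true, true) = false
[1.1.1] NOT false = true
[1.1] NOT true = false
[1] NOT false = true
[2.1.1] true OR false = true
[2.1.2] true AND false = false
[2.1] exactly-one(true, false) = true
[2.2] false AND false AND false AND true = false
[2] true AND false = false
[root] true → false = false
Overall: false → eliminated

Eliminated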